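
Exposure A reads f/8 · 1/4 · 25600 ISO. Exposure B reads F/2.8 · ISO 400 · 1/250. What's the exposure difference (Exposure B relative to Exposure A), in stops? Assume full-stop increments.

Aperture: f/8 → f/5.6 → f/4 → f/2.8 — 3 stops opened up (brighter).
Shutter speed: 1/4 → 1/8 → 1/15 → 1/30 → 1/60 → 1/125 → 1/250 — 6 stops shorter (darker).
ISO: 25600 → 12800 → 6400 → 3200 → 1600 → 800 → 400 — 6 stops lower (darker).
Net: +3 −6 −6 = −9 stops.

9 stops darker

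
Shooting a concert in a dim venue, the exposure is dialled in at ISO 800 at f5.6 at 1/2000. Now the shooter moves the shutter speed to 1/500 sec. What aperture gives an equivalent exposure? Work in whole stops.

Shutter speed: 1/2000 → 1/1000 → 1/500 — 2 stops slower (brighter).
Need 2 stops darker from the aperture: f/5.6 → f/8 → f/11.

f/11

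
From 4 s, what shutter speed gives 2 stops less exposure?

Shutter speed: 4 → 2 → 1 — 2 stops faster (darker).

1 s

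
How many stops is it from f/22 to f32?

1 stop

f/22 → f/32 — count the steps: 1 stop.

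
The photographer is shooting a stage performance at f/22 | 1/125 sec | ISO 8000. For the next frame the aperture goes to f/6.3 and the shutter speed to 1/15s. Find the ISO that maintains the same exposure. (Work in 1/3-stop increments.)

ISO 80

Aperture: f/22 → f/20 → f/18 → f/16 → f/14 → f/13 → f/11 → f/10 → f/9 → f/8 → f/7.1 → f/6.3 — 3 2/3 stops wider (brighter).
Shutter speed: 1/125 → 1/100 → 1/80 → 1/60 → 1/50 → 1/40 → 1/30 → 1/25 → 1/20 → 1/15 — 3 stops slower (brighter).
Net change so far: 6 2/3 stops brighter. Offset with the ISO: 8000 → 6400 → 5000 → 4000 → 3200 → 2500 → 2000 → 1600 → 1250 → 1000 → 800 → 640 → 500 → 400 → 320 → 250 → 200 → 160 → 125 → 100 → 80.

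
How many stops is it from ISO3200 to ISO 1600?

3200 → 1600 — count the steps: 1 stop.

1 stop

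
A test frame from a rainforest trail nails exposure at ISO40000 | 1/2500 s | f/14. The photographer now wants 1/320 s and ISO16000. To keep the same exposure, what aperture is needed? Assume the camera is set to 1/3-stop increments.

Shutter speed: 1/2500 → 1/2000 → 1/1600 → 1/1250 → 1/1000 → 1/800 → 1/640 → 1/500 → 1/400 → 1/320 — 3 stops longer (brighter).
ISO: 40000 → 32000 → 25600 → 20000 → 16000 — 1 1/3 stops dropped (darker).
Net change so far: 1 2/3 stops brighter. Offset with the aperture: f/14 → f/16 → f/18 → f/20 → f/22 → f/25.

f/25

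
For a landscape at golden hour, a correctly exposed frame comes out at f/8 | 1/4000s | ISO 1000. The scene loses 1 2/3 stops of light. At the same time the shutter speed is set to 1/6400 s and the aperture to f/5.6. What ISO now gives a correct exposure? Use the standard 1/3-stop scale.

Scene light: 1 2/3 stops darker.
Shutter speed: 1/4000 → 1/5000 → 1/6400 — 2/3 stop shorter (darker).
Aperture: f/8 → f/7.1 → f/6.3 → f/5.6 — 1 stop opened up (brighter).
Net so far: 1 1/3 stops darker. ISO: 1000 → 1250 → 1600 → 2000 → 2500.

ISO 2500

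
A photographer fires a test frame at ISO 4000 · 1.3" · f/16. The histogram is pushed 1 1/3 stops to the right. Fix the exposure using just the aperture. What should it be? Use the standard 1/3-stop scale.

Overexposed by 1 1/3 stops → need 1 1/3 stops darker.
Aperture: f/16 → f/18 → f/20 → f/22 → f/25.

f/25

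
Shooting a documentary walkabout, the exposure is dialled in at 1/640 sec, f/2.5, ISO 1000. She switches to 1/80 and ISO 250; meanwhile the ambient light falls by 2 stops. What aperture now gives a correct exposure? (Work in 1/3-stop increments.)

Scene light: 2 stops darker.
Shutter speed: 1/640 → 1/500 → 1/400 → 1/320 → 1/250 → 1/200 → 1/160 → 1/125 → 1/100 → 1/80 — 3 stops slower (brighter).
ISO: 1000 → 800 → 640 → 500 → 400 → 320 → 250 — 2 stops dropped (darker).
Net so far: 1 stop darker. Aperture: f/2.5 → f/2.2 → f/2 → f/1.8.

f/1.8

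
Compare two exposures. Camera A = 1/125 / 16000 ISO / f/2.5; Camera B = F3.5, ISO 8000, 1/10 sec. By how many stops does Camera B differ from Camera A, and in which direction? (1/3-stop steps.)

Aperture: f/2.5 → f/2.8 → f/3.2 → f/3.5 — 1 stop smaller aperture (darker).
Shutter speed: 1/125 → 1/100 → 1/80 → 1/60 → 1/50 → 1/40 → 1/30 → 1/25 → 1/20 → 1/15 → 1/13 → 1/10 — 3 2/3 stops slower (brighter).
ISO: 16000 → 12800 → 10000 → 8000 — 1 stop lower (darker).
Net: −1 +3 2/3 −1 = +1 2/3 stops.

1 2/3 stops brighter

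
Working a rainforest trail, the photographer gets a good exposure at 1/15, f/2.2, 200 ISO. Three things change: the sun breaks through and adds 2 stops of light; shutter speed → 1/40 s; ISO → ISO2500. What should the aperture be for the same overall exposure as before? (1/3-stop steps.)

Scene light: 2 stops brighter.
Shutter speed: 1/15 → 1/20 → 1/25 → 1/30 → 1/40 — 1 1/3 stops shorter (darker).
ISO: 200 → 250 → 320 → 400 → 500 → 640 → 800 → 1000 → 1250 → 1600 → 2000 → 2500 — 3 2/3 stops raised (brighter).
Net so far: 4 1/3 stops brighter. Aperture: f/2.2 → f/2.5 → f/2.8 → f/3.2 → f/3.5 → f/4 → f/4.5 → f/5 → f/5.6 → f/6.3 → f/7.1 → f/8 → f/9 → f/10.

f/10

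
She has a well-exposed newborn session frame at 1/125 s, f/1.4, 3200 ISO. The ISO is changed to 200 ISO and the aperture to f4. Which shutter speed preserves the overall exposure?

1 s

ISO: 3200 → 1600 → 800 → 400 → 200 — 4 stops lower (darker).
Aperture: f/1.4 → f/2 → f/2.8 → f/4 — 3 stops narrower (darker).
Net change so far: 7 stops darker. Offset with the shutter speed: 1/125 → 1/60 → 1/30 → 1/15 → 1/8 → 1/4 → 1/2 → 1.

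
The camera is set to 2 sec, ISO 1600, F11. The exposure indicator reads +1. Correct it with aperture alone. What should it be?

f/16

Overexposed by 1 stop → need 1 stop darker.
Aperture: f/11 → f/16.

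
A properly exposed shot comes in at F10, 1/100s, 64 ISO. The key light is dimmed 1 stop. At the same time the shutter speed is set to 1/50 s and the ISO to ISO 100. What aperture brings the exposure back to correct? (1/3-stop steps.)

Scene light: 1 stop darker.
Shutter speed: 1/100 → 1/80 → 1/60 → 1/50 — 1 stop longer (brighter).
ISO: 64 → 80 → 100 — 2/3 stop higher (brighter).
Net so far: 2/3 stop brighter. Aperture: f/10 → f/11 → f/13.

f/13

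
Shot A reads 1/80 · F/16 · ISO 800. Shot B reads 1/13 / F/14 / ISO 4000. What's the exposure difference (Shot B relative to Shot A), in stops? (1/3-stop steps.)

Aperture: f/16 → f/14 — 1/3 stop larger aperture (brighter).
Shutter speed: 1/80 → 1/60 → 1/50 → 1/40 → 1/30 → 1/25 → 1/20 → 1/15 → 1/13 — 2 2/3 stops slower (brighter).
ISO: 800 → 1000 → 1250 → 1600 → 2000 → 2500 → 3200 → 4000 — 2 1/3 stops raised (brighter).
Net: +1/3 +2 2/3 +2 1/3 = +5 1/3 stops.

5 1/3 stops brighter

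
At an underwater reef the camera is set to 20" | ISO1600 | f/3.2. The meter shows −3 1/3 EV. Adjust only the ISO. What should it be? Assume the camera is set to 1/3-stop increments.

ISO 16000

Underexposed by 3 1/3 stops → need 3 1/3 stops brighter.
ISO: 1600 → 2000 → 2500 → 3200 → 4000 → 5000 → 6400 → 8000 → 10000 → 12800 → 16000.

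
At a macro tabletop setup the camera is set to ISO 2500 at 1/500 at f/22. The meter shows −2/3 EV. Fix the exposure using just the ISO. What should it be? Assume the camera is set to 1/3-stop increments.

Underexposed by 2/3 stop → need 2/3 stop brighter.
ISO: 2500 → 3200 → 4000.

ISO 4000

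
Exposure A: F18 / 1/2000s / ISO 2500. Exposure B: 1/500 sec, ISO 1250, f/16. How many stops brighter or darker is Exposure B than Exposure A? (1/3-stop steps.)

Aperture: f/18 → f/16 — 1/3 stop wider (brighter).
Shutter speed: 1/2000 → 1/1600 → 1/1250 → 1/1000 → 1/800 → 1/640 → 1/500 — 2 stops slower (brighter).
ISO: 2500 → 2000 → 1600 → 1250 — 1 stop lower (darker).
Net: +1/3 +2 −1 = +1 1/3 stops.

1 1/3 stops brighter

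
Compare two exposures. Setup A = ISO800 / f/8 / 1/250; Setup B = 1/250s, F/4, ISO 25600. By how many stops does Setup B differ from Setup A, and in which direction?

Aperture: f/8 → f/5.6 → f/4 — 2 stops larger aperture (brighter).
Shutter speed: unchanged.
ISO: 800 → 1600 → 3200 → 6400 → 12800 → 25600 — 5 stops raised (brighter).
Net: +2 +5 = +7 stops.

7 stops brighter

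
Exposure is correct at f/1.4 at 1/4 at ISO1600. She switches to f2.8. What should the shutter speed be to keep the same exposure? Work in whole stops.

Aperture: f/1.4 → f/2 → f/2.8 — 2 stops smaller aperture (darker).
Need 2 stops brighter from the shutter speed: 1/4 → 1/2 → 1.

1 s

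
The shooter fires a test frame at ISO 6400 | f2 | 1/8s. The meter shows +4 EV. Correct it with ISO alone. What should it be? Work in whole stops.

ISO 400

Overexposed by 4 stops → need 4 stops darker.
ISO: 6400 → 3200 → 1600 → 800 → 400.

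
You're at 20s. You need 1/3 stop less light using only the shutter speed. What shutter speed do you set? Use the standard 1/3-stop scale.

Shutter speed: 20 → 15 — 1/3 stop faster (darker).

15 s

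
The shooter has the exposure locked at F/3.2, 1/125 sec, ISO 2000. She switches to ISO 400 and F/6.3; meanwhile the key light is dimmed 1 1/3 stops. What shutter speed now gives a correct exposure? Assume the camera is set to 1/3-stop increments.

0.4 s

Scene light: 1 1/3 stops darker.
ISO: 2000 → 1600 → 1250 → 1000 → 800 → 640 → 500 → 400 — 2 1/3 stops lower (darker).
Aperture: f/3.2 → f/3.5 → f/4 → f/4.5 → f/5 → f/5.6 → f/6.3 — 2 stops narrower (darker).
Net so far: 5 2/3 stops darker. Shutter speed: 1/125 → 1/100 → 1/80 → 1/60 → 1/50 → 1/40 → 1/30 → 1/25 → 1/20 → 1/15 → 1/13 → 1/10 → 1/8 → 1/6 → 1/5 → 1/4 → 0.3 → 0.4.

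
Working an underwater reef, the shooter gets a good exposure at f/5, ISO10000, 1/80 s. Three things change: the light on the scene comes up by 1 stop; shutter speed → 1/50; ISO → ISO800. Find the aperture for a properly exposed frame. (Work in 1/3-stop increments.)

f/2.5

Scene light: 1 stop brighter.
Shutter speed: 1/80 → 1/60 → 1/50 — 2/3 stop longer (brighter).
ISO: 10000 → 8000 → 6400 → 5000 → 4000 → 3200 → 2500 → 2000 → 1600 → 1250 → 1000 → 800 — 3 2/3 stops lower (darker).
Net so far: 2 stops darker. Aperture: f/5 → f/4.5 → f/4 → f/3.5 → f/3.2 → f/2.8 → f/2.5.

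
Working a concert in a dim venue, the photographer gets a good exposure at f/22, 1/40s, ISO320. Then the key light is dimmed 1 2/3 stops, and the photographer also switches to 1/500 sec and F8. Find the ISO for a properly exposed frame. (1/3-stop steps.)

Scene light: 1 2/3 stops darker.
Shutter speed: 1/40 → 1/50 → 1/60 → 1/80 → 1/100 → 1/125 → 1/160 → 1/200 → 1/250 → 1/320 → 1/400 → 1/500 — 3 2/3 stops faster (darker).
Aperture: f/22 → f/20 → f/18 → f/16 → f/14 → f/13 → f/11 → f/10 → f/9 → f/8 — 3 stops wider (brighter).
Net so far: 2 1/3 stops darker. ISO: 320 → 400 → 500 → 640 → 800 → 1000 → 1250 → 1600.

ISO 1600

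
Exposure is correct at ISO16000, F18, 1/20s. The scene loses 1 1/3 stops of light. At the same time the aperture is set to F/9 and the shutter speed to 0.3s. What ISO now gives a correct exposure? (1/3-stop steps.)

Scene light: 1 1/3 stops darker.
Aperture: f/18 → f/16 → f/14 → f/13 → f/11 → f/10 → f/9 — 2 stops larger aperture (brighter).
Shutter speed: 1/20 → 1/15 → 1/13 → 1/10 → 1/8 → 1/6 → 1/5 → 1/4 → 0.3 — 2 2/3 stops longer (brighter).
Net so far: 3 1/3 stops brighter. ISO: 16000 → 12800 → 10000 → 8000 → 6400 → 5000 → 4000 → 3200 → 2500 → 2000 → 1600.

ISO 1600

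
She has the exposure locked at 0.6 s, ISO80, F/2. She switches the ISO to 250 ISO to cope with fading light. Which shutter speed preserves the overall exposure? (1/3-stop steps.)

1/5s

ISO: 80 → 100 → 125 → 160 → 200 → 250 — 1 2/3 stops raised (brighter).
Need 1 2/3 stops darker from the shutter speed: 0.6 → 0.5 → 0.4 → 0.3 → 1/4 → 1/5.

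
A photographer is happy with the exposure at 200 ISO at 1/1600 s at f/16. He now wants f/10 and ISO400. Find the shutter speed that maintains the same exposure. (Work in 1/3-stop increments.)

1/8000s

Aperture: f/16 → f/14 → f/13 → f/11 → f/10 — 1 1/3 stops wider (brighter).
ISO: 200 → 250 → 320 → 400 — 1 stop raised (brighter).
Net change so far: 2 1/3 stops brighter. Offset with the shutter speed: 1/1600 → 1/2000 → 1/2500 → 1/3200 → 1/4000 → 1/5000 → 1/6400 → 1/8000.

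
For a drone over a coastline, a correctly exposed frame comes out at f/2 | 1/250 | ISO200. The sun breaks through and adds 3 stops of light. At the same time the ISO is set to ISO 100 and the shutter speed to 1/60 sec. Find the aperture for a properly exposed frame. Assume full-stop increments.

f/8

Scene light: 3 stops brighter.
ISO: 200 → 100 — 1 stop dropped (darker).
Shutter speed: 1/250 → 1/125 → 1/60 — 2 stops slower (brighter).
Net so far: 4 stops brighter. Aperture: f/2 → f/2.8 → f/4 → f/5.6 → f/8.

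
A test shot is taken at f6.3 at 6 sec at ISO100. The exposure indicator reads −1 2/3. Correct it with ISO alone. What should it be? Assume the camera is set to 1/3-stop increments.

ISO 320

Underexposed by 1 2/3 stops → need 1 2/3 stops brighter.
ISO: 100 → 125 → 160 → 200 → 250 → 320.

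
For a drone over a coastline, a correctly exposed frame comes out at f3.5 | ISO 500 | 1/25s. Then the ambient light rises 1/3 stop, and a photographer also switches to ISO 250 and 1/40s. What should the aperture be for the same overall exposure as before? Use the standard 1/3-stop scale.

f/2.2

Scene light: 1/3 stop brighter.
ISO: 500 → 400 → 320 → 250 — 1 stop dropped (darker).
Shutter speed: 1/25 → 1/30 → 1/40 — 2/3 stop shorter (darker).
Net so far: 1 1/3 stops darker. Aperture: f/3.5 → f/3.2 → f/2.8 → f/2.5 → f/2.2.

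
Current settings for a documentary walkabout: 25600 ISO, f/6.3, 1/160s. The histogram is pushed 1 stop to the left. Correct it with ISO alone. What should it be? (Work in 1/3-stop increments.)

Underexposed by 1 stop → need 1 stop brighter.
ISO: 25600 → 32000 → 40000 → 51200.

ISO 51200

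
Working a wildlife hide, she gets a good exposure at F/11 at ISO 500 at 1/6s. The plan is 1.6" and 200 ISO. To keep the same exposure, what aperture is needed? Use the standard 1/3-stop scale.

Shutter speed: 1/6 → 1/5 → 1/4 → 0.3 → 0.4 → 0.5 → 0.6 → 0.8 → 1 → 1.3 → 1.6 — 3 1/3 stops slower (brighter).
ISO: 500 → 400 → 320 → 250 → 200 — 1 1/3 stops dropped (darker).
Net change so far: 2 stops brighter. Offset with the aperture: f/11 → f/13 → f/14 → f/16 → f/18 → f/20 → f/22.

f/22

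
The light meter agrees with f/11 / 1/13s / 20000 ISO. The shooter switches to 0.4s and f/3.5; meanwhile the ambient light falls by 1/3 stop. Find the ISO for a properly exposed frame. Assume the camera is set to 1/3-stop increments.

Scene light: 1/3 stop darker.
Shutter speed: 1/13 → 1/10 → 1/8 → 1/6 → 1/5 → 1/4 → 0.3 → 0.4 — 2 1/3 stops longer (brighter).
Aperture: f/11 → f/10 → f/9 → f/8 → f/7.1 → f/6.3 → f/5.6 → f/5 → f/4.5 → f/4 → f/3.5 — 3 1/3 stops larger aperture (brighter).
Net so far: 5 1/3 stops brighter. ISO: 20000 → 16000 → 12800 → 10000 → 8000 → 6400 → 5000 → 4000 → 3200 → 2500 → 2000 → 1600 → 1250 → 1000 → 800 → 640 → 500.

ISO 500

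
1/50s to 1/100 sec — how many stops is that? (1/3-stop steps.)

1/50 → 1/60 → 1/80 → 1/100 — count the steps: 3 third-stops = 1 stop.

1 stop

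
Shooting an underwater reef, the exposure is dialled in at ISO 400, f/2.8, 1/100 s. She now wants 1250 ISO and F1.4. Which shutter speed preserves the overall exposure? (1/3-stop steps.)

1/1250s

ISO: 400 → 500 → 640 → 800 → 1000 → 1250 — 1 2/3 stops higher (brighter).
Aperture: f/2.8 → f/2.5 → f/2.2 → f/2 → f/1.8 → f/1.6 → f/1.4 — 2 stops opened up (brighter).
Net change so far: 3 2/3 stops brighter. Offset with the shutter speed: 1/100 → 1/125 → 1/160 → 1/200 → 1/250 → 1/320 → 1/400 → 1/500 → 1/640 → 1/800 → 1/1000 → 1/1250.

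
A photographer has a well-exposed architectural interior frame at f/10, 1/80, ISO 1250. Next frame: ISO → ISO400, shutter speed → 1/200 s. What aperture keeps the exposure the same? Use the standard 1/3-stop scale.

f/3.5

ISO: 1250 → 1000 → 800 → 640 → 500 → 400 — 1 2/3 stops dropped (darker).
Shutter speed: 1/80 → 1/100 → 1/125 → 1/160 → 1/200 — 1 1/3 stops shorter (darker).
Net change so far: 3 stops darker. Offset with the aperture: f/10 → f/9 → f/8 → f/7.1 → f/6.3 → f/5.6 → f/5 → f/4.5 → f/4 → f/3.5.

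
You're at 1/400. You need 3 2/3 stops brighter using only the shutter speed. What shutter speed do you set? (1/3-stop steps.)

1/30s

Shutter speed: 1/400 → 1/320 → 1/250 → 1/200 → 1/160 → 1/125 → 1/100 → 1/80 → 1/60 → 1/50 → 1/40 → 1/30 — 3 2/3 stops longer (brighter).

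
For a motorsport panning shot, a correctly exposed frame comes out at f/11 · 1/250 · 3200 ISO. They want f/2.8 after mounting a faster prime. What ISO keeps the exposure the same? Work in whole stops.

ISO 200

Aperture: f/11 → f/8 → f/5.6 → f/4 → f/2.8 — 4 stops opened up (brighter).
Need 4 stops darker from the ISO: 3200 → 1600 → 800 → 400 → 200.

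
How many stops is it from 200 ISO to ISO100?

1 stop

200 → 100 — count the steps: 1 stop.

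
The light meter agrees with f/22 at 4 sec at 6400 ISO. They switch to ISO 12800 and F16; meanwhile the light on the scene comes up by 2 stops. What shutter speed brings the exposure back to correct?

1/4s

Scene light: 2 stops brighter.
ISO: 6400 → 12800 — 1 stop raised (brighter).
Aperture: f/22 → f/16 — 1 stop larger aperture (brighter).
Net so far: 4 stops brighter. Shutter speed: 4 → 2 → 1 → 1/2 → 1/4.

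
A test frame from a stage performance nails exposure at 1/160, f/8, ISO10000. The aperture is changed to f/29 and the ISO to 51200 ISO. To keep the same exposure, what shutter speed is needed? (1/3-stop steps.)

1/60s

Aperture: f/8 → f/9 → f/10 → f/11 → f/13 → f/14 → f/16 → f/18 → f/20 → f/22 → f/25 → f/29 — 3 2/3 stops stopped down (darker).
ISO: 10000 → 12800 → 16000 → 20000 → 25600 → 32000 → 40000 → 51200 — 2 1/3 stops raised (brighter).
Net change so far: 1 1/3 stops darker. Offset with the shutter speed: 1/160 → 1/125 → 1/100 → 1/80 → 1/60.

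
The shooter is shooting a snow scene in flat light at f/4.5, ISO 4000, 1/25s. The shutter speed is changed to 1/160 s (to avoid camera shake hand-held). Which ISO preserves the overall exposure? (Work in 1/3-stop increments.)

ISO 25600

Shutter speed: 1/25 → 1/30 → 1/40 → 1/50 → 1/60 → 1/80 → 1/100 → 1/125 → 1/160 — 2 2/3 stops shorter (darker).
Need 2 2/3 stops brighter from the ISO: 4000 → 5000 → 6400 → 8000 → 10000 → 12800 → 16000 → 20000 → 25600.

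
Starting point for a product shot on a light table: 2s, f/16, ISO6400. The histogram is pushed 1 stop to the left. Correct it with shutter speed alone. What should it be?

4 s

Underexposed by 1 stop → need 1 stop brighter.
Shutter speed: 2 → 4.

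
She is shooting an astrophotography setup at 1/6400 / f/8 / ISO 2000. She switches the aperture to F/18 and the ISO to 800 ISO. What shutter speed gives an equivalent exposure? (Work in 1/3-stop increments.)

Aperture: f/8 → f/9 → f/10 → f/11 → f/13 → f/14 → f/16 → f/18 — 2 1/3 stops smaller aperture (darker).
ISO: 2000 → 1600 → 1250 → 1000 → 800 — 1 1/3 stops dropped (darker).
Net change so far: 3 2/3 stops darker. Offset with the shutter speed: 1/6400 → 1/5000 → 1/4000 → 1/3200 → 1/2500 → 1/2000 → 1/1600 → 1/1250 → 1/1000 → 1/800 → 1/640 → 1/500.

1/500s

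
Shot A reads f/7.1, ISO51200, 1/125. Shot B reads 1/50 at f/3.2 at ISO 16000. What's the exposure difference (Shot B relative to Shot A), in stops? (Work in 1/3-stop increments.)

Aperture: f/7.1 → f/6.3 → f/5.6 → f/5 → f/4.5 → f/4 → f/3.5 → f/3.2 — 2 1/3 stops wider (brighter).
Shutter speed: 1/125 → 1/100 → 1/80 → 1/60 → 1/50 — 1 1/3 stops longer (brighter).
ISO: 51200 → 40000 → 32000 → 25600 → 20000 → 16000 — 1 2/3 stops lower (darker).
Net: +2 1/3 +1 1/3 −1 2/3 = +2 stops.

2 stops brighter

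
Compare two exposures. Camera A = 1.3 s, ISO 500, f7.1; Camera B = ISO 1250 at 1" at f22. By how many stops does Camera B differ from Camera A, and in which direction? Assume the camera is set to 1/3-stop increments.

Aperture: f/7.1 → f/8 → f/9 → f/10 → f/11 → f/13 → f/14 → f/16 → f/18 → f/20 → f/22 — 3 1/3 stops narrower (darker).
Shutter speed: 1.3 → 1 — 1/3 stop shorter (darker).
ISO: 500 → 640 → 800 → 1000 → 1250 — 1 1/3 stops raised (brighter).
Net: −3 1/3 −1/3 +1 1/3 = −2 1/3 stops.

2 1/3 stops darker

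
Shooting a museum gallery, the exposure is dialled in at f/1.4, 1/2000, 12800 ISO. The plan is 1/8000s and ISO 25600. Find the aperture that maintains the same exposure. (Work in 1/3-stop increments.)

f/1.0

Shutter speed: 1/2000 → 1/2500 → 1/3200 → 1/4000 → 1/5000 → 1/6400 → 1/8000 — 2 stops faster (darker).
ISO: 12800 → 16000 → 20000 → 25600 — 1 stop higher (brighter).
Net change so far: 1 stop darker. Offset with the aperture: f/1.4 → f/1.2 → f/1.1 → f/1.0.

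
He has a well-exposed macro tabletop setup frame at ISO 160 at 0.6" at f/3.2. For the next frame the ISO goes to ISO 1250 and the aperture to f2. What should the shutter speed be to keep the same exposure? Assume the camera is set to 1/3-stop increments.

ISO: 160 → 200 → 250 → 320 → 400 → 500 → 640 → 800 → 1000 → 1250 — 3 stops higher (brighter).
Aperture: f/3.2 → f/2.8 → f/2.5 → f/2.2 → f/2 — 1 1/3 stops wider (brighter).
Net change so far: 4 1/3 stops brighter. Offset with the shutter speed: 0.6 → 0.5 → 0.4 → 0.3 → 1/4 → 1/5 → 1/6 → 1/8 → 1/10 → 1/13 → 1/15 → 1/20 → 1/25 → 1/30.

1/30s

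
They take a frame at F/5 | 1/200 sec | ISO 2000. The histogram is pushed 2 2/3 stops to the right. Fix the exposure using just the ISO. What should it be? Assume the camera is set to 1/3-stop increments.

ISO 320

Overexposed by 2 2/3 stops → need 2 2/3 stops darker.
ISO: 2000 → 1600 → 1250 → 1000 → 800 → 640 → 500 → 400 → 320.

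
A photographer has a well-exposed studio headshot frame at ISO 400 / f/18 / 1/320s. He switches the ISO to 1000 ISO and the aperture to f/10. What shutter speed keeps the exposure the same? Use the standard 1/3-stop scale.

ISO: 400 → 500 → 640 → 800 → 1000 — 1 1/3 stops higher (brighter).
Aperture: f/18 → f/16 → f/14 → f/13 → f/11 → f/10 — 1 2/3 stops larger aperture (brighter).
Net change so far: 3 stops brighter. Offset with the shutter speed: 1/320 → 1/400 → 1/500 → 1/640 → 1/800 → 1/1000 → 1/1250 → 1/1600 → 1/2000 → 1/2500.

1/2500s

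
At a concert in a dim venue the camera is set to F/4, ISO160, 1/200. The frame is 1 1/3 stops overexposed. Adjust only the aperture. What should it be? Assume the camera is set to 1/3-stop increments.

Overexposed by 1 1/3 stops → need 1 1/3 stops darker.
Aperture: f/4 → f/4.5 → f/5 → f/5.6 → f/6.3.

f/6.3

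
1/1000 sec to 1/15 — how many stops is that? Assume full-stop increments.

1/1000 → 1/500 → 1/250 → 1/125 → 1/60 → 1/30 → 1/15 — count the steps: 6 stops.

6 stops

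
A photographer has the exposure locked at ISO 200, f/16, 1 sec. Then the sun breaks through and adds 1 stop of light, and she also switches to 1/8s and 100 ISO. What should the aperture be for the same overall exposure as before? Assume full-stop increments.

f/5.6

Scene light: 1 stop brighter.
Shutter speed: 1 → 1/2 → 1/4 → 1/8 — 3 stops shorter (darker).
ISO: 200 → 100 — 1 stop lower (darker).
Net so far: 3 stops darker. Aperture: f/16 → f/11 → f/8 → f/5.6.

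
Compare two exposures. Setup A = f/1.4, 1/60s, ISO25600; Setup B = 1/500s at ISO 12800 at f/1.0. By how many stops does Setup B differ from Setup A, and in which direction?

Aperture: f/1.4 → f/1.0 — 1 stop larger aperture (brighter).
Shutter speed: 1/60 → 1/125 → 1/250 → 1/500 — 3 stops shorter (darker).
ISO: 25600 → 12800 — 1 stop dropped (darker).
Net: +1 −3 −1 = −3 stops.

3 stops darker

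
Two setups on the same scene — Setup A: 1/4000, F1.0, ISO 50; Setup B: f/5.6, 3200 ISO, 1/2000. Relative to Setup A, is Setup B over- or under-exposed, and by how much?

Aperture: f/1.0 → f/1.4 → f/2 → f/2.8 → f/4 → f/5.6 — 5 stops smaller aperture (darker).
Shutter speed: 1/4000 → 1/2000 — 1 stop slower (brighter).
ISO: 50 → 100 → 200 → 400 → 800 → 1600 → 3200 — 6 stops raised (brighter).
Net: −5 +1 +6 = +2 stops.

2 stops brighter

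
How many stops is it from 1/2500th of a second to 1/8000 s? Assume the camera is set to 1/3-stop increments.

1 2/3 stops

1/2500 → 1/3200 → 1/4000 → 1/5000 → 1/6400 → 1/8000 — count the steps: 5 third-stops = 1 2/3 stops.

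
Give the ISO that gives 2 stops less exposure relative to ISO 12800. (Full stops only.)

ISO 3200

ISO: 12800 → 6400 → 3200 — 2 stops lower (darker).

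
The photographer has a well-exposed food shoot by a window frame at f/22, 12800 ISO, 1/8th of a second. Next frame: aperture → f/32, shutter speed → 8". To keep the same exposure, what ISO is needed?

Aperture: f/22 → f/32 — 1 stop narrower (darker).
Shutter speed: 1/8 → 1/4 → 1/2 → 1 → 2 → 4 → 8 — 6 stops longer (brighter).
Net change so far: 5 stops brighter. Offset with the ISO: 12800 → 6400 → 3200 → 1600 → 800 → 400.

ISO 400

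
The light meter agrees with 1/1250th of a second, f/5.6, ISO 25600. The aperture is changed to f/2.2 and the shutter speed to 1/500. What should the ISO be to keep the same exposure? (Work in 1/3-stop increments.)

ISO 1600

Aperture: f/5.6 → f/5 → f/4.5 → f/4 → f/3.5 → f/3.2 → f/2.8 → f/2.5 → f/2.2 — 2 2/3 stops larger aperture (brighter).
Shutter speed: 1/1250 → 1/1000 → 1/800 → 1/640 → 1/500 — 1 1/3 stops slower (brighter).
Net change so far: 4 stops brighter. Offset with the ISO: 25600 → 20000 → 16000 → 12800 → 10000 → 8000 → 6400 → 5000 → 4000 → 3200 → 2500 → 2000 → 1600.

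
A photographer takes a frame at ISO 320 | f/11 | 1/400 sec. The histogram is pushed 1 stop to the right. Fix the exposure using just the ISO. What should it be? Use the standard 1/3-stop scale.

Overexposed by 1 stop → need 1 stop darker.
ISO: 320 → 250 → 200 → 160.

ISO 160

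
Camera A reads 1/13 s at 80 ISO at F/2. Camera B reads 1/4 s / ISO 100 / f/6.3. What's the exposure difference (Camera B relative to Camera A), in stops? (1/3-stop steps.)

1 1/3 stops darker

Aperture: f/2 → f/2.2 → f/2.5 → f/2.8 → f/3.2 → f/3.5 → f/4 → f/4.5 → f/5 → f/5.6 → f/6.3 — 3 1/3 stops smaller aperture (darker).
Shutter speed: 1/13 → 1/10 → 1/8 → 1/6 → 1/5 → 1/4 — 1 2/3 stops longer (brighter).
ISO: 80 → 100 — 1/3 stop raised (brighter).
Net: −3 1/3 +1 2/3 +1/3 = −1 1/3 stops.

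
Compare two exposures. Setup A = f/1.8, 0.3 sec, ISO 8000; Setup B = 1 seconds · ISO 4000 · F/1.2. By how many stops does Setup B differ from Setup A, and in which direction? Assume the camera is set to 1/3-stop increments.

Aperture: f/1.8 → f/1.6 → f/1.4 → f/1.2 — 1 stop opened up (brighter).
Shutter speed: 0.3 → 0.4 → 0.5 → 0.6 → 0.8 → 1 — 1 2/3 stops longer (brighter).
ISO: 8000 → 6400 → 5000 → 4000 — 1 stop lower (darker).
Net: +1 +1 2/3 −1 = +1 2/3 stops.

1 2/3 stops brighter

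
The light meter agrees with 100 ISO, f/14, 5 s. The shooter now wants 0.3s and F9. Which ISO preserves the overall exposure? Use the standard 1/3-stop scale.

ISO 640

Shutter speed: 5 → 4 → 3.2 → 2.5 → 2 → 1.6 → 1.3 → 1 → 0.8 → 0.6 → 0.5 → 0.4 → 0.3 — 4 stops faster (darker).
Aperture: f/14 → f/13 → f/11 → f/10 → f/9 — 1 1/3 stops larger aperture (brighter).
Net change so far: 2 2/3 stops darker. Offset with the ISO: 100 → 125 → 160 → 200 → 250 → 320 → 400 → 500 → 640.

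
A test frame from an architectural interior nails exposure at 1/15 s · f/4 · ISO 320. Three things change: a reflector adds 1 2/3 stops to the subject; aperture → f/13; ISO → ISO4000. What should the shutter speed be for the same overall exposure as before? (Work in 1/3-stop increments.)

Scene light: 1 2/3 stops brighter.
Aperture: f/4 → f/4.5 → f/5 → f/5.6 → f/6.3 → f/7.1 → f/8 → f/9 → f/10 → f/11 → f/13 — 3 1/3 stops stopped down (darker).
ISO: 320 → 400 → 500 → 640 → 800 → 1000 → 1250 → 1600 → 2000 → 2500 → 3200 → 4000 — 3 2/3 stops higher (brighter).
Net so far: 2 stops brighter. Shutter speed: 1/15 → 1/20 → 1/25 → 1/30 → 1/40 → 1/50 → 1/60.

1/60s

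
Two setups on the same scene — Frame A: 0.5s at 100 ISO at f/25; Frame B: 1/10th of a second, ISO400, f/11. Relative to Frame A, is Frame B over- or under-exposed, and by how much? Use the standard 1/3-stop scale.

2 stops brighter

Aperture: f/25 → f/22 → f/20 → f/18 → f/16 → f/14 → f/13 → f/11 — 2 1/3 stops wider (brighter).
Shutter speed: 0.5 → 0.4 → 0.3 → 1/4 → 1/5 → 1/6 → 1/8 → 1/10 — 2 1/3 stops faster (darker).
ISO: 100 → 125 → 160 → 200 → 250 → 320 → 400 — 2 stops raised (brighter).
Net: +2 1/3 −2 1/3 +2 = +2 stops.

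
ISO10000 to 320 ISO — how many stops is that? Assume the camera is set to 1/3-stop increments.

10000 → 8000 → 6400 → 5000 → 4000 → 3200 → 2500 → 2000 → 1600 → 1250 → 1000 → 800 → 640 → 500 → 400 → 320 — count the steps: 15 third-stops = 5 stops.

5 stops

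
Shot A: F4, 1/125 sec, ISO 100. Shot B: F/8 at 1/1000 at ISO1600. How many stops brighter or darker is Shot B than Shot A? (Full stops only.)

Aperture: f/4 → f/5.6 → f/8 — 2 stops stopped down (darker).
Shutter speed: 1/125 → 1/250 → 1/500 → 1/1000 — 3 stops faster (darker).
ISO: 100 → 200 → 400 → 800 → 1600 — 4 stops raised (brighter).
Net: −2 −3 +4 = −1 stop.

1 stop darker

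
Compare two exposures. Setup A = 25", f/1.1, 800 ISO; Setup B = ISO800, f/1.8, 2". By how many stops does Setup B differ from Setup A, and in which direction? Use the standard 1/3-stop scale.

Aperture: f/1.1 → f/1.2 → f/1.4 → f/1.6 → f/1.8 — 1 1/3 stops smaller aperture (darker).
Shutter speed: 25 → 20 → 15 → 13 → 10 → 8 → 6 → 5 → 4 → 3.2 → 2.5 → 2 — 3 2/3 stops faster (darker).
ISO: unchanged.
Net: −1 1/3 −3 2/3 = −5 stops.

5 stops darker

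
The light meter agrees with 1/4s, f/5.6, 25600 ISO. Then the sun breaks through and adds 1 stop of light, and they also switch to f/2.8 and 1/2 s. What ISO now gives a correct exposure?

ISO 1600

Scene light: 1 stop brighter.
Aperture: f/5.6 → f/4 → f/2.8 — 2 stops larger aperture (brighter).
Shutter speed: 1/4 → 1/2 — 1 stop slower (brighter).
Net so far: 4 stops brighter. ISO: 25600 → 12800 → 6400 → 3200 → 1600.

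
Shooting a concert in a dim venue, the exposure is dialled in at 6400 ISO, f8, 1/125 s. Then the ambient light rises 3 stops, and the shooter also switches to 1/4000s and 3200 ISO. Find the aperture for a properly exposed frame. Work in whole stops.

f/2.8

Scene light: 3 stops brighter.
Shutter speed: 1/125 → 1/250 → 1/500 → 1/1000 → 1/2000 → 1/4000 — 5 stops faster (darker).
ISO: 6400 → 3200 — 1 stop dropped (darker).
Net so far: 3 stops darker. Aperture: f/8 → f/5.6 → f/4 → f/2.8.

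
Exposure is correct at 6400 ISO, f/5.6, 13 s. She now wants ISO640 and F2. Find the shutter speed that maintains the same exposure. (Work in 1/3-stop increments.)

15 s

ISO: 6400 → 5000 → 4000 → 3200 → 2500 → 2000 → 1600 → 1250 → 1000 → 800 → 640 — 3 1/3 stops dropped (darker).
Aperture: f/5.6 → f/5 → f/4.5 → f/4 → f/3.5 → f/3.2 → f/2.8 → f/2.5 → f/2.2 → f/2 — 3 stops larger aperture (brighter).
Net change so far: 1/3 stop darker. Offset with the shutter speed: 13 → 15.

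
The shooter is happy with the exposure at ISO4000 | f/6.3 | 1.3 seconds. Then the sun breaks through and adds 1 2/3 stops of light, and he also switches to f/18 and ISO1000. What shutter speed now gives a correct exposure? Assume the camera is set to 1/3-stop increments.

Scene light: 1 2/3 stops brighter.
Aperture: f/6.3 → f/7.1 → f/8 → f/9 → f/10 → f/11 → f/13 → f/14 → f/16 → f/18 — 3 stops stopped down (darker).
ISO: 4000 → 3200 → 2500 → 2000 → 1600 → 1250 → 1000 — 2 stops lower (darker).
Net so far: 3 1/3 stops darker. Shutter speed: 1.3 → 1.6 → 2 → 2.5 → 3.2 → 4 → 5 → 6 → 8 → 10 → 13.

13 s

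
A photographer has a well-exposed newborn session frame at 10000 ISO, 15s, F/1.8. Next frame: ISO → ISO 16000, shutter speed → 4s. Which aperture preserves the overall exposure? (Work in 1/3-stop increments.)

f/1.1

ISO: 10000 → 12800 → 16000 — 2/3 stop higher (brighter).
Shutter speed: 15 → 13 → 10 → 8 → 6 → 5 → 4 — 2 stops shorter (darker).
Net change so far: 1 1/3 stops darker. Offset with the aperture: f/1.8 → f/1.6 → f/1.4 → f/1.2 → f/1.1.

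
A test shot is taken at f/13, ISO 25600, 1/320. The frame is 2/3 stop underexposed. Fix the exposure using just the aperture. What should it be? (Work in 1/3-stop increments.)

Underexposed by 2/3 stop → need 2/3 stop brighter.
Aperture: f/13 → f/11 → f/10.

f/10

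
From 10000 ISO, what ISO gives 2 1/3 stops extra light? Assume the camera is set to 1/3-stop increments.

ISO 51200

ISO: 10000 → 12800 → 16000 → 20000 → 25600 → 32000 → 40000 → 51200 — 2 1/3 stops higher (brighter).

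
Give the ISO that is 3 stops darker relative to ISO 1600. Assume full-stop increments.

ISO: 1600 → 800 → 400 → 200 — 3 stops lower (darker).

ISO 200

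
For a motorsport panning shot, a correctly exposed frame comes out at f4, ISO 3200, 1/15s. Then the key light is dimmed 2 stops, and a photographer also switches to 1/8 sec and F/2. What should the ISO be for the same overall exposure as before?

ISO 1600

Scene light: 2 stops darker.
Shutter speed: 1/15 → 1/8 — 1 stop slower (brighter).
Aperture: f/4 → f/2.8 → f/2 — 2 stops wider (brighter).
Net so far: 1 stop brighter. ISO: 3200 → 1600.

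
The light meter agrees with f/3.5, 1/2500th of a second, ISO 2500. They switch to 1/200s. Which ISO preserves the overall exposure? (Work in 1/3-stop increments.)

ISO 200

Shutter speed: 1/2500 → 1/2000 → 1/1600 → 1/1250 → 1/1000 → 1/800 → 1/640 → 1/500 → 1/400 → 1/320 → 1/250 → 1/200 — 3 2/3 stops longer (brighter).
Need 3 2/3 stops darker from the ISO: 2500 → 2000 → 1600 → 1250 → 1000 → 800 → 640 → 500 → 400 → 320 → 250 → 200.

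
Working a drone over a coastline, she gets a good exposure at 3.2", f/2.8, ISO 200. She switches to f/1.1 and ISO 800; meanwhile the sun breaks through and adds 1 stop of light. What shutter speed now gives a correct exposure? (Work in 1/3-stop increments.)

Scene light: 1 stop brighter.
Aperture: f/2.8 → f/2.5 → f/2.2 → f/2 → f/1.8 → f/1.6 → f/1.4 → f/1.2 → f/1.1 — 2 2/3 stops larger aperture (brighter).
ISO: 200 → 250 → 320 → 400 → 500 → 640 → 800 — 2 stops higher (brighter).
Net so far: 5 2/3 stops brighter. Shutter speed: 3.2 → 2.5 → 2 → 1.6 → 1.3 → 1 → 0.8 → 0.6 → 0.5 → 0.4 → 0.3 → 1/4 → 1/5 → 1/6 → 1/8 → 1/10 → 1/13 → 1/15.

1/15s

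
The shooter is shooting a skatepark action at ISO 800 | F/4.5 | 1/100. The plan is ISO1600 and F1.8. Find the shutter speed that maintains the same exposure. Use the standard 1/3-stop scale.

ISO: 800 → 1000 → 1250 → 1600 — 1 stop raised (brighter).
Aperture: f/4.5 → f/4 → f/3.5 → f/3.2 → f/2.8 → f/2.5 → f/2.2 → f/2 → f/1.8 — 2 2/3 stops opened up (brighter).
Net change so far: 3 2/3 stops brighter. Offset with the shutter speed: 1/100 → 1/125 → 1/160 → 1/200 → 1/250 → 1/320 → 1/400 → 1/500 → 1/640 → 1/800 → 1/1000 → 1/1250.

1/1250s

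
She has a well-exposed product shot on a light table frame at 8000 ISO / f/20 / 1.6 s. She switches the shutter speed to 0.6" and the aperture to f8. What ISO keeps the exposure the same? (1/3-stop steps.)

Shutter speed: 1.6 → 1.3 → 1 → 0.8 → 0.6 — 1 1/3 stops shorter (darker).
Aperture: f/20 → f/18 → f/16 → f/14 → f/13 → f/11 → f/10 → f/9 → f/8 — 2 2/3 stops larger aperture (brighter).
Net change so far: 1 1/3 stops brighter. Offset with the ISO: 8000 → 6400 → 5000 → 4000 → 3200.

ISO 3200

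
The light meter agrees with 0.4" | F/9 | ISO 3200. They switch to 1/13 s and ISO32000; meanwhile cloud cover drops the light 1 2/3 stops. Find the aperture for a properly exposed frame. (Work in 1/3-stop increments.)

Scene light: 1 2/3 stops darker.
Shutter speed: 0.4 → 0.3 → 1/4 → 1/5 → 1/6 → 1/8 → 1/10 → 1/13 — 2 1/3 stops faster (darker).
ISO: 3200 → 4000 → 5000 → 6400 → 8000 → 10000 → 12800 → 16000 → 20000 → 25600 → 32000 — 3 1/3 stops raised (brighter).
Net so far: 2/3 stop darker. Aperture: f/9 → f/8 → f/7.1.

f/7.1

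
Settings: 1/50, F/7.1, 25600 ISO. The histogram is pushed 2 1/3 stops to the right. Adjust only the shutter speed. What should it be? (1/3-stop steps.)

1/250s

Overexposed by 2 1/3 stops → need 2 1/3 stops darker.
Shutter speed: 1/50 → 1/60 → 1/80 → 1/100 → 1/125 → 1/160 → 1/200 → 1/250.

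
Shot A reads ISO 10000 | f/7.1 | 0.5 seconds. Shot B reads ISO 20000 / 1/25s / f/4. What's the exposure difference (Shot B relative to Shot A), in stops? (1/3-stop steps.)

Aperture: f/7.1 → f/6.3 → f/5.6 → f/5 → f/4.5 → f/4 — 1 2/3 stops wider (brighter).
Shutter speed: 0.5 → 0.4 → 0.3 → 1/4 → 1/5 → 1/6 → 1/8 → 1/10 → 1/13 → 1/15 → 1/20 → 1/25 — 3 2/3 stops faster (darker).
ISO: 10000 → 12800 → 16000 → 20000 — 1 stop higher (brighter).
Net: +1 2/3 −3 2/3 +1 = −1 stop.

1 stop darker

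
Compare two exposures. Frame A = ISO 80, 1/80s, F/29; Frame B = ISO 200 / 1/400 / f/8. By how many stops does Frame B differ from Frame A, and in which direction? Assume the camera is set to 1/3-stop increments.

2 2/3 stops brighter

Aperture: f/29 → f/25 → f/22 → f/20 → f/18 → f/16 → f/14 → f/13 → f/11 → f/10 → f/9 → f/8 — 3 2/3 stops larger aperture (brighter).
Shutter speed: 1/80 → 1/100 → 1/125 → 1/160 → 1/200 → 1/250 → 1/320 → 1/400 — 2 1/3 stops shorter (darker).
ISO: 80 → 100 → 125 → 160 → 200 — 1 1/3 stops higher (brighter).
Net: +3 2/3 −2 1/3 +1 1/3 = +2 2/3 stops.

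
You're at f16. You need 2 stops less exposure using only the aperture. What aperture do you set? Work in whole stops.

Aperture: f/16 → f/22 → f/32 — 2 stops stopped down (darker).

f/32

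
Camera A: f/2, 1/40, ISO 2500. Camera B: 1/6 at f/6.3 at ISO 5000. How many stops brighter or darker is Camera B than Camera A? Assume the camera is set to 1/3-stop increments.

Aperture: f/2 → f/2.2 → f/2.5 → f/2.8 → f/3.2 → f/3.5 → f/4 → f/4.5 → f/5 → f/5.6 → f/6.3 — 3 1/3 stops stopped down (darker).
Shutter speed: 1/40 → 1/30 → 1/25 → 1/20 → 1/15 → 1/13 → 1/10 → 1/8 → 1/6 — 2 2/3 stops longer (brighter).
ISO: 2500 → 3200 → 4000 → 5000 — 1 stop raised (brighter).
Net: −3 1/3 +2 2/3 +1 = +1/3 stops.

1/3 stop brighter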